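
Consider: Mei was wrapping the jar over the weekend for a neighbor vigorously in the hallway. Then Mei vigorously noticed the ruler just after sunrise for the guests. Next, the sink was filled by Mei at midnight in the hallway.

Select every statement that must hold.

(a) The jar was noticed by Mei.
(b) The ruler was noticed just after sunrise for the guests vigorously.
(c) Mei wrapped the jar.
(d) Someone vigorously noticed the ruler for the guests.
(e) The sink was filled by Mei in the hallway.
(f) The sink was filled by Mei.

(a) Not entailed — Mei noticed the ruler, not the jar; the jar belongs to the wrapping event.
(b) Entailed — the original entails any weakening of itself; this just generalizes the agent.
(c) Not entailed — 'was wrapping' is progressive on an accomplishment; it does not entail the completed 'wrapped'.
(d) Entailed — the original entails any weakening of itself; this just drops 'just after sunrise' and generalizes the agent.
(e) Entailed — this follows by dropping conjuncts from the filling event's description.
(f) Entailed — dropping 'at midnight', 'in the hallway' leaves a sub-description the original still satisfies.

(b), (d), (e), (f)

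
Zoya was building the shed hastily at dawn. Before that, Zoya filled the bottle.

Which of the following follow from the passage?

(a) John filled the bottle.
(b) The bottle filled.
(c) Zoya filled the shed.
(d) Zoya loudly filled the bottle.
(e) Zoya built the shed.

(b)

(a) Not entailed — the passage has Zoya filling the bottle, not John.
(b) Entailed — 'Zoya filled the bottle' is causative; it entails the inchoative 'the bottle filled'.
(c) Not entailed — Zoya filled the bottle, not the shed; the shed belongs to the building event.
(d) Not entailed — 'loudly' adds information not in the original event.
(e) Not entailed — 'was building' is progressive on an accomplishment; it does not entail the completed 'built'.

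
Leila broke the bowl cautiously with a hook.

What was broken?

'the bowl' marks the patient of the breaking event.

the bowl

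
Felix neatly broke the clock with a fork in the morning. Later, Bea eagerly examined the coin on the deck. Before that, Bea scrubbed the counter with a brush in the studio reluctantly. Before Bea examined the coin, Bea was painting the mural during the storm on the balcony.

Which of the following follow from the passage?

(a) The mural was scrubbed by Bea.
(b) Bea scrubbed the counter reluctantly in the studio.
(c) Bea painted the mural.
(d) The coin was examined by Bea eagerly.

(a) Not entailed — Bea scrubbed the counter, not the mural; the mural belongs to the painting event.
(b) Entailed — this follows by dropping conjuncts from the scrubbing event's description.
(c) Not entailed — 'was painting' is progressive on an accomplishment; it does not entail the completed 'painted'.
(d) Entailed — this follows by dropping conjuncts from the examining event's description.

(b), (d)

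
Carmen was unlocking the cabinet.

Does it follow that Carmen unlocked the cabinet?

no

'was unlocking' is progressive; for an accomplishment like 'unlock the cabinet', it doesn't entail completion.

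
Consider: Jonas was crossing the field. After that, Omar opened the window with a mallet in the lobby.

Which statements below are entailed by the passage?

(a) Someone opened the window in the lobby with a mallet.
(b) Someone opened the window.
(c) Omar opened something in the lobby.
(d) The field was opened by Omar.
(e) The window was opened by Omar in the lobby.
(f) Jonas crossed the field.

(a) Entailed — the original entails any weakening of itself; this just generalizes the agent.
(b) Entailed — this follows by dropping conjuncts from the opening event's description.
(c) Entailed — every conjunct here is already in the original opening event.
(d) Not entailed — Omar opened the window, not the field; the field belongs to the crossing event.
(e) Entailed — this follows by dropping conjuncts from the opening event's description.
(f) Not entailed — 'was crossing' is progressive on an accomplishment; it does not entail the completed 'crossed'.

(a), (b), (c), (e)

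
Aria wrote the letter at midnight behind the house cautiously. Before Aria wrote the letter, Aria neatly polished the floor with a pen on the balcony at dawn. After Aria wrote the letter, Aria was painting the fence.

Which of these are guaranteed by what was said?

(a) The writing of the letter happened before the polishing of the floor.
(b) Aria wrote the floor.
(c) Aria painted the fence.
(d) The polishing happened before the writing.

(a) Not entailed — the narrative places the polishing before the writing, not after.
(b) Not entailed — Aria wrote the letter, not the floor; the floor belongs to the polishing event.
(c) Not entailed — 'was painting' is progressive on an accomplishment; it does not entail the completed 'painted'.
(d) Entailed — the narrative places the polishing before the writing.

(d)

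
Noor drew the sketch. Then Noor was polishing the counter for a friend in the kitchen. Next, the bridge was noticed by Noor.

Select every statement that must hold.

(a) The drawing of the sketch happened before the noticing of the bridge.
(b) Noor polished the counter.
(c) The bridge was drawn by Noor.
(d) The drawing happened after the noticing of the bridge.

(a), (b)

(a) Entailed — the narrative places the drawing before the noticing.
(b) Entailed — 'polish' is an activity; 'was polishing' entails that some polishing happened, so 'polished' holds.
(c) Not entailed — Noor drew the sketch, not the bridge; the bridge belongs to the noticing event.
(d) Not entailed — the narrative places the drawing before the noticing, not after.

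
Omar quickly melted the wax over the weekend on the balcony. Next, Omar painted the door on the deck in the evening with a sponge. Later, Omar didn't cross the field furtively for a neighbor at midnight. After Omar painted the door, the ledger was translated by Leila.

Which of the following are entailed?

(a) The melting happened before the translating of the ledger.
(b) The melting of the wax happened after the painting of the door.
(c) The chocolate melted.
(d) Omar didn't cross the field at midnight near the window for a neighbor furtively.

(a), (d)

(a) Entailed — the narrative places the melting before the translating.
(b) Not entailed — the narrative places the melting before the painting, not after.
(c) Not entailed — the wax is what melted, not the chocolate.
(d) Entailed — under negation, adding a further restriction is entailed: if no such crossing event occurred, none occurred near the window either.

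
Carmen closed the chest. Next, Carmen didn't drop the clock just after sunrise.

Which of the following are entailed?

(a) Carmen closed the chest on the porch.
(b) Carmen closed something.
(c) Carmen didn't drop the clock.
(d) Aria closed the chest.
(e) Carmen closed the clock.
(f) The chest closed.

(b), (f)

(a) Not entailed — 'on the porch' adds information not in the original event.
(b) Entailed — every conjunct here is already in the original closing event.
(c) Not entailed — dropping 'just after sunrise' under negation is not valid — the original leaves open that Carmen dropped the clock some other way.
(d) Not entailed — the passage has Carmen closing the chest, not Aria.
(e) Not entailed — Carmen closed the chest, not the clock; the clock belongs to the dropping event.
(f) Entailed — 'Carmen closed the chest' is causative; it entails the inchoative 'the chest closed'.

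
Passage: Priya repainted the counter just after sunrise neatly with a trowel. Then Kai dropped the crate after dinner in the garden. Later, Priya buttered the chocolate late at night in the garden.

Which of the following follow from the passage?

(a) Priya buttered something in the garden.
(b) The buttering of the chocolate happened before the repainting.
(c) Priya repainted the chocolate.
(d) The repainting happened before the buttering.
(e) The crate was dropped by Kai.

(a), (d), (e)

(a) Entailed — this follows by dropping conjuncts from the buttering event's description.
(b) Not entailed — the narrative places the repainting before the buttering, not after.
(c) Not entailed — Priya repainted the counter, not the chocolate; the chocolate belongs to the buttering event.
(d) Entailed — the narrative places the repainting before the buttering.
(e) Entailed — dropping 'after dinner', 'in the garden' leaves a sub-description the original still satisfies.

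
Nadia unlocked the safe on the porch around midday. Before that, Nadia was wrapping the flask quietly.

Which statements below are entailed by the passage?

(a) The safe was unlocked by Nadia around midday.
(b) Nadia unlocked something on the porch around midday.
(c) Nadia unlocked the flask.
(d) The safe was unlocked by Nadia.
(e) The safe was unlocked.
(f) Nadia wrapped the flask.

(a) Entailed — the original entails any weakening of itself; this just drops 'on the porch'.
(b) Entailed — generalizing the patient leaves a sub-description the original still satisfies.
(c) Not entailed — Nadia unlocked the safe, not the flask; the flask belongs to the wrapping event.
(d) Entailed — dropping 'around midday', 'on the porch' leaves a sub-description the original still satisfies.
(e) Entailed — the original entails any weakening of itself; this just drops 'around midday', 'on the porch' and generalizes the agent.
(f) Not entailed — 'was wrapping' is progressive on an accomplishment; it does not entail the completed 'wrapped'.

(a), (b), (d), (e)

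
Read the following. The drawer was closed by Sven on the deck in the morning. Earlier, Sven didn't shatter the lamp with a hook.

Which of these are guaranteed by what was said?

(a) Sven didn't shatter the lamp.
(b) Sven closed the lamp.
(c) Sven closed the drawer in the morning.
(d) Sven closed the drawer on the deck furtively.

(a) Not entailed — dropping 'with a hook' under negation is not valid — the original leaves open that Sven shattered the lamp some other way.
(b) Not entailed — Sven closed the drawer, not the lamp; the lamp belongs to the shattering event.
(c) Entailed — this follows by dropping conjuncts from the closing event's description.
(d) Not entailed — 'furtively' adds information not in the original event.

(c)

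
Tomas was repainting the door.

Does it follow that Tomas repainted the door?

no

'was repainting' is progressive; for an accomplishment like 'repaint the door', it doesn't entail completion.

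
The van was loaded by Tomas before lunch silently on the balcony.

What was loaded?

the van

'the van' marks the patient of the loading event.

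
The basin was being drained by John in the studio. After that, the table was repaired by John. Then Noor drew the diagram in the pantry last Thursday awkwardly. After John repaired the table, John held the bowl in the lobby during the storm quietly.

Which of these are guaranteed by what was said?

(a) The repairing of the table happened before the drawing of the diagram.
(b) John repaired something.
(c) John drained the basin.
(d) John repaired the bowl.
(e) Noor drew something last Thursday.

(a) Entailed — the narrative places the repairing before the drawing.
(b) Entailed — every conjunct here is already in the original repairing event.
(c) Not entailed — 'was draining' is progressive on an accomplishment; it does not entail the completed 'drained'.
(d) Not entailed — John repaired the table, not the bowl; the bowl belongs to the holding event.
(e) Entailed — the original entails any weakening of itself; this just drops 'in the pantry', 'awkwardly' and generalizes the patient.

(a), (b), (e)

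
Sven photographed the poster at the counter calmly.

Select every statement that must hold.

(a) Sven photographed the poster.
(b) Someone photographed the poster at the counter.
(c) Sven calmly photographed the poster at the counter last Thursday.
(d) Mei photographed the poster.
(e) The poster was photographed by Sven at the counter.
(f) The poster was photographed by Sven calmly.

(a), (b), (e), (f)

(a) Entailed — every conjunct here is already in the original photographing event.
(b) Entailed — dropping 'calmly' and generalizing the agent leaves a sub-description the original still satisfies.
(c) Not entailed — 'last Thursday' adds information not in the original event.
(d) Not entailed — the passage has Sven photographing the poster, not Mei.
(e) Entailed — dropping 'calmly' leaves a sub-description the original still satisfies.
(f) Entailed — every conjunct here is already in the original photographing event.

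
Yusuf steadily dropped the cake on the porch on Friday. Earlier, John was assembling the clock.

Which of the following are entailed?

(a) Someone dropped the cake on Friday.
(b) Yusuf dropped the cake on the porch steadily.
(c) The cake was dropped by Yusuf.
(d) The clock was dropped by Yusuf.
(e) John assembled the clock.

(a), (b), (c)

(a) Entailed — dropping 'steadily', 'on the porch' and generalizing the agent leaves a sub-description the original still satisfies.
(b) Entailed — dropping 'on Friday' leaves a sub-description the original still satisfies.
(c) Entailed — the original entails any weakening of itself; this just drops 'on Friday', 'steadily', 'on the porch'.
(d) Not entailed — Yusuf dropped the cake, not the clock; the clock belongs to the assembling event.
(e) Not entailed — 'was assembling' is progressive on an accomplishment; it does not entail the completed 'assembled'.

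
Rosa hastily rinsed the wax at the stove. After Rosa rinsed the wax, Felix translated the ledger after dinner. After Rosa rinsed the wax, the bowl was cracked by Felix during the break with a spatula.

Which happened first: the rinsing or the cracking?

the rinsing

The connectives place the rinsing before the cracking.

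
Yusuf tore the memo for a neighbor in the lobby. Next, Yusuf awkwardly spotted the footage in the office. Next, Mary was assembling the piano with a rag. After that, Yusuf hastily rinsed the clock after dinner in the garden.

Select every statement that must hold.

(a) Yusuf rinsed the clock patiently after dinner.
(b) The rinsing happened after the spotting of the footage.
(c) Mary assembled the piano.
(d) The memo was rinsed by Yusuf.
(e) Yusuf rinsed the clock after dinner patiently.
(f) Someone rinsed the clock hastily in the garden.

(b), (f)

(a) Not entailed — 'patiently' adds a manner not in (and inconsistent with) the original.
(b) Entailed — the narrative places the spotting before the rinsing.
(c) Not entailed — 'was assembling' is progressive on an accomplishment; it does not entail the completed 'assembled'.
(d) Not entailed — Yusuf rinsed the clock, not the memo; the memo belongs to the tearing event.
(e) Not entailed — 'patiently' adds a manner not in (and inconsistent with) the original.
(f) Entailed — dropping 'after dinner' and generalizing the agent leaves a sub-description the original still satisfies.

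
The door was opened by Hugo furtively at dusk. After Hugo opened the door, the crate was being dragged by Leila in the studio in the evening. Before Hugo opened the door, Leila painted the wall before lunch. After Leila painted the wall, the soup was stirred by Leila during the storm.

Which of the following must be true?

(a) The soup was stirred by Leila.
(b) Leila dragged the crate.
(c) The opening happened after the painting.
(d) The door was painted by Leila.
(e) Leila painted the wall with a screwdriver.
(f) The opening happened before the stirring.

(a), (b), (c)

(a) Entailed — every conjunct here is already in the original stirring event.
(b) Entailed — 'drag' is an activity; 'was dragging' entails that some dragging happened, so 'dragged' holds.
(c) Entailed — the narrative places the painting before the opening.
(d) Not entailed — Leila painted the wall, not the door; the door belongs to the opening event.
(e) Not entailed — 'with a screwdriver' adds information not in the original event.
(f) Not entailed — the narrative doesn't order the opening relative to the stirring.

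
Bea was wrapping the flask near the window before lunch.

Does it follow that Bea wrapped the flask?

no

'was wrapping' is progressive; for an accomplishment like 'wrap the flask', it doesn't entail completion.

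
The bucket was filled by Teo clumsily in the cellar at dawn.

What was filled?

'the bucket' marks the patient of the filling event.

the bucket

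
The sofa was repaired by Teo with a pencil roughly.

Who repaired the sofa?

Teo

'Teo' marks the agent of the repairing event.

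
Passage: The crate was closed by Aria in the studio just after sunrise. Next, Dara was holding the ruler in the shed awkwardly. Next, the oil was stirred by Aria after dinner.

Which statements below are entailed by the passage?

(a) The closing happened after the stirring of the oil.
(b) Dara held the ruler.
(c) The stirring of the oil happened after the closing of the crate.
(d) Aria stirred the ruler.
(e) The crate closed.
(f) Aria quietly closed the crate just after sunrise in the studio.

(b), (c), (e)

(a) Not entailed — the narrative places the closing before the stirring, not after.
(b) Entailed — 'hold' is an activity; 'was holding' entails that some holding happened, so 'held' holds.
(c) Entailed — the narrative places the closing before the stirring.
(d) Not entailed — Aria stirred the oil, not the ruler; the ruler belongs to the holding event.
(e) Entailed — 'Aria closed the crate' is causative; it entails the inchoative 'the crate closed'.
(f) Not entailed — 'quietly' adds information not in the original event.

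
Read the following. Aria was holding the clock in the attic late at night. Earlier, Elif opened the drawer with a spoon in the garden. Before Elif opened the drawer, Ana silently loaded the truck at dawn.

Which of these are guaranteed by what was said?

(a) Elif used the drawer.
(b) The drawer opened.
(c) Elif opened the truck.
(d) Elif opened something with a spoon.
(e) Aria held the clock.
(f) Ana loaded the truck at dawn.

(a) Not entailed — the drawer is the patient, not an instrument — Elif used a spoon.
(b) Entailed — 'Elif opened the drawer' is causative; it entails the inchoative 'the drawer opened'.
(c) Not entailed — Elif opened the drawer, not the truck; the truck belongs to the loading event.
(d) Entailed — dropping 'in the garden' and generalizing the patient leaves a sub-description the original still satisfies.
(e) Entailed — 'hold' is an activity; 'was holding' entails that some holding happened, so 'held' holds.
(f) Entailed — the original entails any weakening of itself; this just drops 'silently'.

(b), (d), (e), (f)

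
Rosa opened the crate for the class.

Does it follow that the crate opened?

'Rosa opened the crate' is the causative; it entails the inchoative 'the crate opened'.

yes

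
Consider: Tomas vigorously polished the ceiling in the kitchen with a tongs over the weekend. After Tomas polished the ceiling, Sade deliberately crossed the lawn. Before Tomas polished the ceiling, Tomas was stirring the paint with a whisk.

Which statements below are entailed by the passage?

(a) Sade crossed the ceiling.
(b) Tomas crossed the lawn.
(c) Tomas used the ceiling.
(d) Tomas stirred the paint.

(a) Not entailed — Sade crossed the lawn, not the ceiling; the ceiling belongs to the polishing event.
(b) Not entailed — the passage has Sade crossing the lawn, not Tomas.
(c) Not entailed — the ceiling is the patient, not an instrument — Tomas used a tongs.
(d) Entailed — 'stir' is an activity; 'was stirring' entails that some stirring happened, so 'stirred' holds.

(d)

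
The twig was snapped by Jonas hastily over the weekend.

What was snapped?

'the twig' marks the patient of the snapping event.

the twig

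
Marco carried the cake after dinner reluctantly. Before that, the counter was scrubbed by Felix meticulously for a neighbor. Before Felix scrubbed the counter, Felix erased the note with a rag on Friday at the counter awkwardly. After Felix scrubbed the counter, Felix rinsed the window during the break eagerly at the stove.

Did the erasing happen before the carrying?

The narrative orders the erasing before the carrying.

yes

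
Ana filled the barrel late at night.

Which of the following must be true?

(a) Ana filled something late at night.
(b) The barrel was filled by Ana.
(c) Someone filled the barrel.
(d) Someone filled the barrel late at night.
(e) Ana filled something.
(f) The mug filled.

(a) Entailed — generalizing the patient leaves a sub-description the original still satisfies.
(b) Entailed — every conjunct here is already in the original filling event.
(c) Entailed — dropping 'late at night' and generalizing the agent leaves a sub-description the original still satisfies.
(d) Entailed — every conjunct here is already in the original filling event.
(e) Entailed — this follows by dropping conjuncts from the filling event's description.
(f) Not entailed — the barrel is what filled, not the mug.

(a), (b), (c), (d), (e)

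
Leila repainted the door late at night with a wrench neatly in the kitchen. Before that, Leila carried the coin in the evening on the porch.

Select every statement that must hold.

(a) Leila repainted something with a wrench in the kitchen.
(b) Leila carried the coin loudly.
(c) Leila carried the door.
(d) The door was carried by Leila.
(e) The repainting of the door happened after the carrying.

(a) Entailed — this follows by dropping conjuncts from the repainting event's description.
(b) Not entailed — 'loudly' adds information not in the original event.
(c) Not entailed — Leila carried the coin, not the door; the door belongs to the repainting event.
(d) Not entailed — Leila carried the coin, not the door; the door belongs to the repainting event.
(e) Entailed — the narrative places the carrying before the repainting.

(a), (e)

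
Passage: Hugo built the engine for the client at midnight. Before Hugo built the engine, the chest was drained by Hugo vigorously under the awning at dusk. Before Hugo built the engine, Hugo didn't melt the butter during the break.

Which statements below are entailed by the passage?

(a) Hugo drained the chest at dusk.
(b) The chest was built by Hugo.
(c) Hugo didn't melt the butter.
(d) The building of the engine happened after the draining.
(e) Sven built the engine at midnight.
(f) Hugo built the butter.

(a), (d)

(a) Entailed — dropping 'vigorously', 'under the awning' leaves a sub-description the original still satisfies.
(b) Not entailed — Hugo built the engine, not the chest; the chest belongs to the draining event.
(c) Not entailed — dropping 'during the break' under negation is not valid — the original leaves open that Hugo melted the butter some other way.
(d) Entailed — the narrative places the draining before the building.
(e) Not entailed — the passage has Hugo building the engine, not Sven.
(f) Not entailed — Hugo built the engine, not the butter; the butter belongs to the melting event.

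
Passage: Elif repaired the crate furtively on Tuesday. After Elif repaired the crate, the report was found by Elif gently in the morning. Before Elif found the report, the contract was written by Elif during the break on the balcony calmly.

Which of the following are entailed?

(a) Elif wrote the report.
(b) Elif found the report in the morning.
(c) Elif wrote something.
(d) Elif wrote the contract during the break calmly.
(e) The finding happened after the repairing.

(a) Not entailed — Elif wrote the contract, not the report; the report belongs to the finding event.
(b) Entailed — dropping 'gently' leaves a sub-description the original still satisfies.
(c) Entailed — the original entails any weakening of itself; this just drops 'during the break', 'on the balcony', 'calmly' and generalizes the patient.
(d) Entailed — every conjunct here is already in the original writing event.
(e) Entailed — the narrative places the repairing before the finding.

(b), (c), (d), (e)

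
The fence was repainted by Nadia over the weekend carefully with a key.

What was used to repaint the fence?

a key

'with a key' marks the instrument of the repainting event.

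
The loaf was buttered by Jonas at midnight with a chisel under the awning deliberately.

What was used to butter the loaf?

'with a chisel' marks the instrument of the buttering event.

a chisel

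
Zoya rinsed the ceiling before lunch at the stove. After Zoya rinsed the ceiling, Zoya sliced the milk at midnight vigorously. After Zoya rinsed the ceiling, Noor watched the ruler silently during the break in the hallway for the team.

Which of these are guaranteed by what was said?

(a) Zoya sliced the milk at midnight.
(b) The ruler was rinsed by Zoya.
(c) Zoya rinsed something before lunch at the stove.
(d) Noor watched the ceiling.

(a) Entailed — this follows by dropping conjuncts from the slicing event's description.
(b) Not entailed — Zoya rinsed the ceiling, not the ruler; the ruler belongs to the watching event.
(c) Entailed — the original entails any weakening of itself; this just generalizes the patient.
(d) Not entailed — Noor watched the ruler, not the ceiling; the ceiling belongs to the rinsing event.

(a), (c)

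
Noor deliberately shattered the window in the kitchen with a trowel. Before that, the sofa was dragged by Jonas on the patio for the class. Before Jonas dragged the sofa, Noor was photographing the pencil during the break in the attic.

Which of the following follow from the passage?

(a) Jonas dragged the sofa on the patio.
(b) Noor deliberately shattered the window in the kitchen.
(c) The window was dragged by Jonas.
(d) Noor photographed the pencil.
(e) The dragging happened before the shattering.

(a), (b), (e)

(a) Entailed — the original entails any weakening of itself; this just drops 'for the class'.
(b) Entailed — every conjunct here is already in the original shattering event.
(c) Not entailed — Jonas dragged the sofa, not the window; the window belongs to the shattering event.
(d) Not entailed — 'was photographing' is progressive on an accomplishment; it does not entail the completed 'photographed'.
(e) Entailed — the narrative places the dragging before the shattering.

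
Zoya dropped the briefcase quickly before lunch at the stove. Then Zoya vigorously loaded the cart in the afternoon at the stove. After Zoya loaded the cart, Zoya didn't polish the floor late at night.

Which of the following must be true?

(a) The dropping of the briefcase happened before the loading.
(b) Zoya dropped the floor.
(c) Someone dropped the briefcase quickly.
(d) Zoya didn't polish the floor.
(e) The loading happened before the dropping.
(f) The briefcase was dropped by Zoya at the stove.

(a) Entailed — the narrative places the dropping before the loading.
(b) Not entailed — Zoya dropped the briefcase, not the floor; the floor belongs to the polishing event.
(c) Entailed — the original entails any weakening of itself; this just drops 'before lunch', 'at the stove' and generalizes the agent.
(d) Not entailed — dropping 'late at night' under negation is not valid — the original leaves open that Zoya polished the floor some other way.
(e) Not entailed — the narrative places the dropping before the loading, not after.
(f) Entailed — dropping 'quickly', 'before lunch' leaves a sub-description the original still satisfies.

(a), (c), (f)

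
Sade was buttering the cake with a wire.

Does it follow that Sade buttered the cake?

no

'was buttering' is progressive; for an accomplishment like 'butter the cake', it doesn't entail completion.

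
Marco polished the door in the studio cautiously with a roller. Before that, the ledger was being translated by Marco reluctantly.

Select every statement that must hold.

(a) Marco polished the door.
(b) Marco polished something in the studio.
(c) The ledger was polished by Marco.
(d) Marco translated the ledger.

(a) Entailed — every conjunct here is already in the original polishing event.
(b) Entailed — dropping 'with a roller', 'cautiously' and generalizing the patient leaves a sub-description the original still satisfies.
(c) Not entailed — Marco polished the door, not the ledger; the ledger belongs to the translating event.
(d) Not entailed — 'was translating' is progressive on an accomplishment; it does not entail the completed 'translated'.

(a), (b)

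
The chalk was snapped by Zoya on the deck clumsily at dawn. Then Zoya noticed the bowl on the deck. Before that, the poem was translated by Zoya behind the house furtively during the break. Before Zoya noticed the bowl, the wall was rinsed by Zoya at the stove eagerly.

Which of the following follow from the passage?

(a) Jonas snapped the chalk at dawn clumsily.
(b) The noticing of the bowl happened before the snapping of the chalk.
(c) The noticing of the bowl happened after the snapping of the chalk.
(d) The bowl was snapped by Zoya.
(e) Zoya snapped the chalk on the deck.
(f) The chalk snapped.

(a) Not entailed — the passage has Zoya snapping the chalk, not Jonas.
(b) Not entailed — the narrative places the snapping before the noticing, not after.
(c) Entailed — the narrative places the snapping before the noticing.
(d) Not entailed — Zoya snapped the chalk, not the bowl; the bowl belongs to the noticing event.
(e) Entailed — the original entails any weakening of itself; this just drops 'at dawn', 'clumsily'.
(f) Entailed — 'Zoya snapped the chalk' is causative; it entails the inchoative 'the chalk snapped'.

(c), (e), (f)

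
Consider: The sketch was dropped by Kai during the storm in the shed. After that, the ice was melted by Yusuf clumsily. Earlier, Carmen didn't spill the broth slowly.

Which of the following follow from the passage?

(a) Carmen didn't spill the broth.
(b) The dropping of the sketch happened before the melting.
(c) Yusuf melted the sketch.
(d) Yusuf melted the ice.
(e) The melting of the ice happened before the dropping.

(b), (d)

(a) Not entailed — dropping 'slowly' under negation is not valid — the original leaves open that Carmen spilled the broth some other way.
(b) Entailed — the narrative places the dropping before the melting.
(c) Not entailed — Yusuf melted the ice, not the sketch; the sketch belongs to the dropping event.
(d) Entailed — the original entails any weakening of itself; this just drops 'clumsily'.
(e) Not entailed — the narrative places the dropping before the melting, not after.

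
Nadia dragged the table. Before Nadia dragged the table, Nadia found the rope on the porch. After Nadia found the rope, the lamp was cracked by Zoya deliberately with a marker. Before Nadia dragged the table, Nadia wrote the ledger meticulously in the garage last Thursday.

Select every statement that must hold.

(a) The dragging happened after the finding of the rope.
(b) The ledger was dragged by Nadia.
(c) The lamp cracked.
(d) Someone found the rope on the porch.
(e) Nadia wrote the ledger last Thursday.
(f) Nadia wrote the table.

(a), (c), (d), (e)

(a) Entailed — the narrative places the finding before the dragging.
(b) Not entailed — Nadia dragged the table, not the ledger; the ledger belongs to the writing event.
(c) Entailed — 'Zoya cracked the lamp' is causative; it entails the inchoative 'the lamp cracked'.
(d) Entailed — generalizing the agent leaves a sub-description the original still satisfies.
(e) Entailed — every conjunct here is already in the original writing event.
(f) Not entailed — Nadia wrote the ledger, not the table; the table belongs to the dragging event.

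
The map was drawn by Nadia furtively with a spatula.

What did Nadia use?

'with a spatula' marks the instrument of the drawing event.

a spatula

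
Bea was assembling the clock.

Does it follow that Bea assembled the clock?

'was assembling' is progressive; for an accomplishment like 'assemble the clock', it doesn't entail completion.

no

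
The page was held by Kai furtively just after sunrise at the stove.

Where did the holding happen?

at the stove

'at the stove' marks the location of the holding event.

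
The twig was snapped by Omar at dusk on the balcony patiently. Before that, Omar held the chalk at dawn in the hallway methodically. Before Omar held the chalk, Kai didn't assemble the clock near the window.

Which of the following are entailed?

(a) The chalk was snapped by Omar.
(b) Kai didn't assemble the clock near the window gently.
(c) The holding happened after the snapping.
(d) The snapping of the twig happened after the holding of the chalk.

(a) Not entailed — Omar snapped the twig, not the chalk; the chalk belongs to the holding event.
(b) Entailed — under negation, adding a further restriction is entailed: if no such assembling event occurred, none occurred gently either.
(c) Not entailed — the narrative places the holding before the snapping, not after.
(d) Entailed — the narrative places the holding before the snapping.

(b), (d)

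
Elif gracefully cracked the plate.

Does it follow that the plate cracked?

yes

'Elif cracked the plate' is the causative; it entails the inchoative 'the plate cracked'.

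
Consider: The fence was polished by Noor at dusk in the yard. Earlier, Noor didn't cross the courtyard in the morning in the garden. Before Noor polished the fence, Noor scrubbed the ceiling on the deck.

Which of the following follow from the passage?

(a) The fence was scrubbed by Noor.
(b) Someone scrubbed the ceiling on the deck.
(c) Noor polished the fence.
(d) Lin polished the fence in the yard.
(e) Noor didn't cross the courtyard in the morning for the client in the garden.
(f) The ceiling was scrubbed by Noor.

(b), (c), (e), (f)

(a) Not entailed — Noor scrubbed the ceiling, not the fence; the fence belongs to the polishing event.
(b) Entailed — the original entails any weakening of itself; this just generalizes the agent.
(c) Entailed — the original entails any weakening of itself; this just drops 'in the yard', 'at dusk'.
(d) Not entailed — the passage has Noor polishing the fence, not Lin.
(e) Entailed — under negation, adding a further restriction is entailed: if no such crossing event occurred, none occurred for the client either.
(f) Entailed — dropping 'on the deck' leaves a sub-description the original still satisfies.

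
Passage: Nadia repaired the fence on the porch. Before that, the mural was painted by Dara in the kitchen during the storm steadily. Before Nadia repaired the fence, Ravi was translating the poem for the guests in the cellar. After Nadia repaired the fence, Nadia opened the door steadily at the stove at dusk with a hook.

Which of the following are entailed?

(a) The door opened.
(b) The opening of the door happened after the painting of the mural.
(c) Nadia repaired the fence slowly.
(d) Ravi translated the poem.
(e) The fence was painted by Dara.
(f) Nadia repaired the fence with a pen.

(a), (b)

(a) Entailed — 'Nadia opened the door' is causative; it entails the inchoative 'the door opened'.
(b) Entailed — the narrative places the painting before the opening.
(c) Not entailed — 'slowly' adds information not in the original event.
(d) Not entailed — 'was translating' is progressive on an accomplishment; it does not entail the completed 'translated'.
(e) Not entailed — Dara painted the mural, not the fence; the fence belongs to the repairing event.
(f) Not entailed — 'with a pen' adds information not in the original event.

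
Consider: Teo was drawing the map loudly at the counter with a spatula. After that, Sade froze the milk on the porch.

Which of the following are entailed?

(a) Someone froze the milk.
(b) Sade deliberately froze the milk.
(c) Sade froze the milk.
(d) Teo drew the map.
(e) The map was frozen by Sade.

(a) Entailed — every conjunct here is already in the original freezing event.
(b) Not entailed — 'deliberately' adds information not in the original event.
(c) Entailed — dropping 'on the porch' leaves a sub-description the original still satisfies.
(d) Not entailed — 'was drawing' is progressive on an accomplishment; it does not entail the completed 'drew'.
(e) Not entailed — Sade froze the milk, not the map; the map belongs to the drawing event.

(a), (c)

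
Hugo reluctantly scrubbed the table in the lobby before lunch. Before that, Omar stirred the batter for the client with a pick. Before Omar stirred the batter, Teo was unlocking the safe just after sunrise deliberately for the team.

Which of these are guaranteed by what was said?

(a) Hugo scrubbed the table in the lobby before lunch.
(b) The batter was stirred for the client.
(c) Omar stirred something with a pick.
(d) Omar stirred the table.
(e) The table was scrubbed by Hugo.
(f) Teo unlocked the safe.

(a), (b), (c), (e)

(a) Entailed — dropping 'reluctantly' leaves a sub-description the original still satisfies.
(b) Entailed — every conjunct here is already in the original stirring event.
(c) Entailed — this follows by dropping conjuncts from the stirring event's description.
(d) Not entailed — Omar stirred the batter, not the table; the table belongs to the scrubbing event.
(e) Entailed — every conjunct here is already in the original scrubbing event.
(f) Not entailed — 'was unlocking' is progressive on an accomplishment; it does not entail the completed 'unlocked'.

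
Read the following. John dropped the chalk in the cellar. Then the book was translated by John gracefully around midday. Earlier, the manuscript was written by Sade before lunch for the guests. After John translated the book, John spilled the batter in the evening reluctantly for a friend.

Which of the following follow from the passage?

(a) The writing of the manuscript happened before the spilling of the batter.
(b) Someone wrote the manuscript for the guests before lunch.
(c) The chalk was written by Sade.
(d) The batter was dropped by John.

(a) Entailed — the narrative places the writing before the spilling.
(b) Entailed — generalizing the agent leaves a sub-description the original still satisfies.
(c) Not entailed — Sade wrote the manuscript, not the chalk; the chalk belongs to the dropping event.
(d) Not entailed — John dropped the chalk, not the batter; the batter belongs to the spilling event.

(a), (b)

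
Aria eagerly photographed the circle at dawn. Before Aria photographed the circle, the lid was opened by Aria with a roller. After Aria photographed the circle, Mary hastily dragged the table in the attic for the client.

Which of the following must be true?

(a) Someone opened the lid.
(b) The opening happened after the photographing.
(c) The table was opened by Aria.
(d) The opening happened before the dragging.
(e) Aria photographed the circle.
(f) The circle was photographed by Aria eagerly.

(a), (d), (e), (f)

(a) Entailed — the original entails any weakening of itself; this just drops 'with a roller' and generalizes the agent.
(b) Not entailed — the narrative places the opening before the photographing, not after.
(c) Not entailed — Aria opened the lid, not the table; the table belongs to the dragging event.
(d) Entailed — the narrative places the opening before the dragging.
(e) Entailed — every conjunct here is already in the original photographing event.
(f) Entailed — dropping 'at dawn' leaves a sub-description the original still satisfies.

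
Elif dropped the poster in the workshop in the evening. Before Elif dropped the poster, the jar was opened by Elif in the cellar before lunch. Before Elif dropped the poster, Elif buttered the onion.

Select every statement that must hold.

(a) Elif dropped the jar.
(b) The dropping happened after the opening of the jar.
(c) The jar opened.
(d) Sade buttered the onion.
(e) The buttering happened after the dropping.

(b), (c)

(a) Not entailed — Elif dropped the poster, not the jar; the jar belongs to the opening event.
(b) Entailed — the narrative places the opening before the dropping.
(c) Entailed — 'Elif opened the jar' is causative; it entails the inchoative 'the jar opened'.
(d) Not entailed — the passage has Elif buttering the onion, not Sade.
(e) Not entailed — the narrative places the buttering before the dropping, not after.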